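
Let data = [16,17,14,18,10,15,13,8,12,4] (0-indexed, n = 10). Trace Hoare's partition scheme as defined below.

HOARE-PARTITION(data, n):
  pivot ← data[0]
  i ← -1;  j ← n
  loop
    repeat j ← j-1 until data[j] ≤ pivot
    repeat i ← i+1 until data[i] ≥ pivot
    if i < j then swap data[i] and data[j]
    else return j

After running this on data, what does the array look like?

[4,12,14,8,10,15,13,18,17,16]

pivot=16
j stops at 9 (4), i stops at 0 (16); swap ⇒ [4,17,14,18,10,15,13,8,12,16]
j stops at 8 (12), i stops at 1 (17); swap ⇒ [4,12,14,18,10,15,13,8,17,16]
j stops at 7 (8), i stops at 3 (18); swap ⇒ [4,12,14,8,10,15,13,18,17,16]
j stops at 6, i stops at 7; i≥j ⇒ return 6. data=[4,12,14,8,10,15,13,18,17,16]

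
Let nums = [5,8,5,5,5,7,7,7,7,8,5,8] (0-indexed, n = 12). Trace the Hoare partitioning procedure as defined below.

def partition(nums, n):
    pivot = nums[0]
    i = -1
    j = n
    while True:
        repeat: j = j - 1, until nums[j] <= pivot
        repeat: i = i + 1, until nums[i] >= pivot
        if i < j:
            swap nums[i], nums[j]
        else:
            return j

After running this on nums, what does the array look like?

pivot = nums[0] = 5; i = -1, j = 12
j→10 (nums[10]=5≤5), i→0 (nums[0]=5≥5); i<j, swap → [5,8,5,5,5,7,7,7,7,8,5,8]
j→4 (nums[4]=5≤5), i→1 (nums[1]=8≥5); i<j, swap → [5,5,5,5,8,7,7,7,7,8,5,8]
j→3 (nums[3]=5≤5), i→2 (nums[2]=5≥5); i<j, swap → [5,5,5,5,8,7,7,7,7,8,5,8]
j→2, i→3; i≥j, return j=2. nums = [5,5,5,5,8,7,7,7,7,8,5,8]

[5,5,5,5,8,7,7,7,7,8,5,8]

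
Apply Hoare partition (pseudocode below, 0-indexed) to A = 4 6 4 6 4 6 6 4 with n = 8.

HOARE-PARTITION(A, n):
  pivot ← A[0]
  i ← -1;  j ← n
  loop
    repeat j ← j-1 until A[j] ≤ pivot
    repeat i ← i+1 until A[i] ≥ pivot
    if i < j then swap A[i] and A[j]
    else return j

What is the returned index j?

2

pivot = A[0] = 4; i = -1, j = 8
j→7 (A[7]=4≤4), i→0 (A[0]=4≥4); i<j, swap → 4 6 4 6 4 6 6 4
j→4 (A[4]=4≤4), i→1 (A[1]=6≥4); i<j, swap → 4 4 4 6 6 6 6 4
j→2, i→2; i≥j, return j=2. A = 4 4 4 6 6 6 6 4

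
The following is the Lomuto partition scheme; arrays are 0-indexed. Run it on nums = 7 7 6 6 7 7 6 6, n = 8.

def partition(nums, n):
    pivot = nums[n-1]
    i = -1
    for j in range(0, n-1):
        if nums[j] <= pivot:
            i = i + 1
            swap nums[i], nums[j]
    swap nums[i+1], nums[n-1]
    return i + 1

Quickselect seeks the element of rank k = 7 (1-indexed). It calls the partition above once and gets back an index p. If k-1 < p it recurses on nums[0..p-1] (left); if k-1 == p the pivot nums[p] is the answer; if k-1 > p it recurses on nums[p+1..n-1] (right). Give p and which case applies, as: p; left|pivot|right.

pivot=6, i=-1
j=0: 7>6, skip
j=1: 7>6, skip
j=2: 6≤6, i=0, swap(0,2) ⇒ 6 7 7 6 7 7 6 6
j=3: 6≤6, i=1, swap(1,3) ⇒ 6 6 7 7 7 7 6 6
j=4: 7>6, skip
j=5: 7>6, skip
j=6: 6≤6, i=2, swap(2,6) ⇒ 6 6 6 7 7 7 7 6
swap(3,7) ⇒ 6 6 6 6 7 7 7 7; return 3
p = 3; k-1 = 6 > 3 ⇒ right

3; right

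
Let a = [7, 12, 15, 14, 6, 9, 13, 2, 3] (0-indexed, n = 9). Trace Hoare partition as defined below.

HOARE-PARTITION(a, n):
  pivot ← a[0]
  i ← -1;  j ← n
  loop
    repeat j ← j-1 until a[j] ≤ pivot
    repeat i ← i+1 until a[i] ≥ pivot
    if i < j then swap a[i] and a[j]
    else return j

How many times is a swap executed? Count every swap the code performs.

pivot=7
j stops at 8 (3), i stops at 0 (7); swap ⇒ [3, 12, 15, 14, 6, 9, 13, 2, 7]
j stops at 7 (2), i stops at 1 (12); swap ⇒ [3, 2, 15, 14, 6, 9, 13, 12, 7]
j stops at 4 (6), i stops at 2 (15); swap ⇒ [3, 2, 6, 14, 15, 9, 13, 12, 7]
j stops at 2, i stops at 3; i≥j ⇒ return 2. a=[3, 2, 6, 14, 15, 9, 13, 12, 7]

3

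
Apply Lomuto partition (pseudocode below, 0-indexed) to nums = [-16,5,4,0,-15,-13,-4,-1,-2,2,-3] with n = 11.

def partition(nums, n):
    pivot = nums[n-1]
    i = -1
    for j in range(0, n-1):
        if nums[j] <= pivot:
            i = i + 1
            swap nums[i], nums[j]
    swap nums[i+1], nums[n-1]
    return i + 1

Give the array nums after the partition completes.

pivot = nums[10] = -3; i = -1
j=0: nums[0]=-16 ≤ -3 → i=0, swap nums[0],nums[0] (no change) → [-16,5,4,0,-15,-13,-4,-1,-2,2,-3]
j=1: nums[1]=5 > -3 → no swap
j=2: nums[2]=4 > -3 → no swap
j=3: nums[3]=0 > -3 → no swap
j=4: nums[4]=-15 ≤ -3 → i=1, swap nums[1],nums[4] → [-16,-15,4,0,5,-13,-4,-1,-2,2,-3]
j=5: nums[5]=-13 ≤ -3 → i=2, swap nums[2],nums[5] → [-16,-15,-13,0,5,4,-4,-1,-2,2,-3]
j=6: nums[6]=-4 ≤ -3 → i=3, swap nums[3],nums[6] → [-16,-15,-13,-4,5,4,0,-1,-2,2,-3]
j=7: nums[7]=-1 > -3 → no swap
j=8: nums[8]=-2 > -3 → no swap
j=9: nums[9]=2 > -3 → no swap
final swap nums[4],nums[10] → [-16,-15,-13,-4,-3,4,0,-1,-2,2,5]; return 4

[-16,-15,-13,-4,-3,4,0,-1,-2,2,5]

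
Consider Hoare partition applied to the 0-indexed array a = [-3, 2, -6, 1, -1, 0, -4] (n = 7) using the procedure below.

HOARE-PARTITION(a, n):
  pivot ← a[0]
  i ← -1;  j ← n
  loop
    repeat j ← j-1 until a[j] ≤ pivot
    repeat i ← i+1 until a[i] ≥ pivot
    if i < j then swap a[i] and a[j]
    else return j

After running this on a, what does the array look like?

[-4, -6, 2, 1, -1, 0, -3]

pivot=-3
j stops at 6 (-4), i stops at 0 (-3); swap ⇒ [-4, 2, -6, 1, -1, 0, -3]
j stops at 2 (-6), i stops at 1 (2); swap ⇒ [-4, -6, 2, 1, -1, 0, -3]
j stops at 1, i stops at 2; i≥j ⇒ return 1. a=[-4, -6, 2, 1, -1, 0, -3]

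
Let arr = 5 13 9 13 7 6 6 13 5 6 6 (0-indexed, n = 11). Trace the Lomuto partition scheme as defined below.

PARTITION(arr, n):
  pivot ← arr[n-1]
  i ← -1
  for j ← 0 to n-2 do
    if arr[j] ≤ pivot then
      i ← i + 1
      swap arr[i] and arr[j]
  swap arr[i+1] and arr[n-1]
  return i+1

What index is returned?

pivot = arr[10] = 6; i = -1
j=0: arr[0]=5 ≤ 6 → i=0, swap arr[0],arr[0] (no change) → 5 13 9 13 7 6 6 13 5 6 6
j=1: arr[1]=13 > 6 → no swap
j=2: arr[2]=9 > 6 → no swap
j=3: arr[3]=13 > 6 → no swap
j=4: arr[4]=7 > 6 → no swap
j=5: arr[5]=6 ≤ 6 → i=1, swap arr[1],arr[5] → 5 6 9 13 7 13 6 13 5 6 6
j=6: arr[6]=6 ≤ 6 → i=2, swap arr[2],arr[6] → 5 6 6 13 7 13 9 13 5 6 6
j=7: arr[7]=13 > 6 → no swap
j=8: arr[8]=5 ≤ 6 → i=3, swap arr[3],arr[8] → 5 6 6 5 7 13 9 13 13 6 6
j=9: arr[9]=6 ≤ 6 → i=4, swap arr[4],arr[9] → 5 6 6 5 6 13 9 13 13 7 6
final swap arr[5],arr[10] → 5 6 6 5 6 6 9 13 13 7 13; return 5

5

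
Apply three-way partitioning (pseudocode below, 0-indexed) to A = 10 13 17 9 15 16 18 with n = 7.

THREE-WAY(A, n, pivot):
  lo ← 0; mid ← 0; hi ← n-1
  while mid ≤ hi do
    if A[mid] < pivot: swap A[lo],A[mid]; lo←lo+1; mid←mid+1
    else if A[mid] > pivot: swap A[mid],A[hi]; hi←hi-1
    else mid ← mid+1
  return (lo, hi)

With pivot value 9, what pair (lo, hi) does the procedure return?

lo=0 mid=0 hi=6
10>9: swap(0,6), hi=5 ⇒ 18 13 17 9 15 16 10
18>9: swap(0,5), hi=4 ⇒ 16 13 17 9 15 18 10
16>9: swap(0,4), hi=3 ⇒ 15 13 17 9 16 18 10
15>9: swap(0,3), hi=2 ⇒ 9 13 17 15 16 18 10
9=9: mid=1
13>9: swap(1,2), hi=1 ⇒ 9 17 13 15 16 18 10
17>9: swap(1,1), hi=0 ⇒ 9 17 13 15 16 18 10
done. lo=0 hi=0; A=9 17 13 15 16 18 10

(0, 0)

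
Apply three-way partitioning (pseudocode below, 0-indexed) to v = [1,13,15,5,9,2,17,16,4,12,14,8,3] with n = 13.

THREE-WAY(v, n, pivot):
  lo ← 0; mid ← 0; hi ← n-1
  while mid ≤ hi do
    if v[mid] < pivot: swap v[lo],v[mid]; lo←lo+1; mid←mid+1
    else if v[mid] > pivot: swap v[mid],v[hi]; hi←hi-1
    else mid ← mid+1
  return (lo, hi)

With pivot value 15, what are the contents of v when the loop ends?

pivot = 15; lo=0, mid=0, hi=12
v[mid]=1<15: swap v[0],v[0]; lo=1,mid=1 → [1,13,15,5,9,2,17,16,4,12,14,8,3]
v[mid]=13<15: swap v[1],v[1]; lo=2,mid=2 → [1,13,15,5,9,2,17,16,4,12,14,8,3]
v[mid]=15=15: mid=3
v[mid]=5<15: swap v[2],v[3]; lo=3,mid=4 → [1,13,5,15,9,2,17,16,4,12,14,8,3]
v[mid]=9<15: swap v[3],v[4]; lo=4,mid=5 → [1,13,5,9,15,2,17,16,4,12,14,8,3]
v[mid]=2<15: swap v[4],v[5]; lo=5,mid=6 → [1,13,5,9,2,15,17,16,4,12,14,8,3]
v[mid]=17>15: swap v[6],v[12]; hi=11 → [1,13,5,9,2,15,3,16,4,12,14,8,17]
v[mid]=3<15: swap v[5],v[6]; lo=6,mid=7 → [1,13,5,9,2,3,15,16,4,12,14,8,17]
v[mid]=16>15: swap v[7],v[11]; hi=10 → [1,13,5,9,2,3,15,8,4,12,14,16,17]
v[mid]=8<15: swap v[6],v[7]; lo=7,mid=8 → [1,13,5,9,2,3,8,15,4,12,14,16,17]
v[mid]=4<15: swap v[7],v[8]; lo=8,mid=9 → [1,13,5,9,2,3,8,4,15,12,14,16,17]
v[mid]=12<15: swap v[8],v[9]; lo=9,mid=10 → [1,13,5,9,2,3,8,4,12,15,14,16,17]
v[mid]=14<15: swap v[9],v[10]; lo=10,mid=11 → [1,13,5,9,2,3,8,4,12,14,15,16,17]
end: lo=10, hi=10; v = [1,13,5,9,2,3,8,4,12,14,15,16,17]

[1,13,5,9,2,3,8,4,12,14,15,16,17]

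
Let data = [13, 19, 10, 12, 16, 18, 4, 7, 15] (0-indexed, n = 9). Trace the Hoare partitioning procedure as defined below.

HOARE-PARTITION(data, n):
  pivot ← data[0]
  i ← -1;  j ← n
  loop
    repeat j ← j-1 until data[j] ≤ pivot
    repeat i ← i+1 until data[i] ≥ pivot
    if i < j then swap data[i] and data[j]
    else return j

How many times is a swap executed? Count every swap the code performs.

2

pivot = data[0] = 13; i = -1, j = 9
j→7 (data[7]=7≤13), i→0 (data[0]=13≥13); i<j, swap → [7, 19, 10, 12, 16, 18, 4, 13, 15]
j→6 (data[6]=4≤13), i→1 (data[1]=19≥13); i<j, swap → [7, 4, 10, 12, 16, 18, 19, 13, 15]
j→3, i→4; i≥j, return j=3. data = [7, 4, 10, 12, 16, 18, 19, 13, 15]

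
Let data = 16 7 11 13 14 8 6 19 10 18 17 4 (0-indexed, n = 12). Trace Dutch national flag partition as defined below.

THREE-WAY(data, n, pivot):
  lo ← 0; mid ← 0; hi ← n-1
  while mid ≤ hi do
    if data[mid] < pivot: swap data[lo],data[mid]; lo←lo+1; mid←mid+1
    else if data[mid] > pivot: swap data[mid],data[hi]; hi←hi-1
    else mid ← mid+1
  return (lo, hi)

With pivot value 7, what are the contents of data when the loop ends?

lo=0 mid=0 hi=11
16>7: swap(0,11), hi=10 ⇒ 4 7 11 13 14 8 6 19 10 18 17 16
4<7: swap(0,0), lo=1 mid=1 ⇒ 4 7 11 13 14 8 6 19 10 18 17 16
7=7: mid=2
11>7: swap(2,10), hi=9 ⇒ 4 7 17 13 14 8 6 19 10 18 11 16
17>7: swap(2,9), hi=8 ⇒ 4 7 18 13 14 8 6 19 10 17 11 16
18>7: swap(2,8), hi=7 ⇒ 4 7 10 13 14 8 6 19 18 17 11 16
10>7: swap(2,7), hi=6 ⇒ 4 7 19 13 14 8 6 10 18 17 11 16
19>7: swap(2,6), hi=5 ⇒ 4 7 6 13 14 8 19 10 18 17 11 16
6<7: swap(1,2), lo=2 mid=3 ⇒ 4 6 7 13 14 8 19 10 18 17 11 16
13>7: swap(3,5), hi=4 ⇒ 4 6 7 8 14 13 19 10 18 17 11 16
8>7: swap(3,4), hi=3 ⇒ 4 6 7 14 8 13 19 10 18 17 11 16
14>7: swap(3,3), hi=2 ⇒ 4 6 7 14 8 13 19 10 18 17 11 16
done. lo=2 hi=2; data=4 6 7 14 8 13 19 10 18 17 11 16

4 6 7 14 8 13 19 10 18 17 11 16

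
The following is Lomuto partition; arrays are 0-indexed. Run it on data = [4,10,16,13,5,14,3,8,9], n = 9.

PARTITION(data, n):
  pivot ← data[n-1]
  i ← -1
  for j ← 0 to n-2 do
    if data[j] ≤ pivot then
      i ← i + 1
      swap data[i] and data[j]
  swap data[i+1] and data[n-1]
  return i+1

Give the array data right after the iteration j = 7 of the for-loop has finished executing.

[4,5,3,8,10,14,16,13,9]

pivot=9, i=-1
j=0: 4≤9, i=0, swap(0,0) ⇒ [4,10,16,13,5,14,3,8,9]
j=1: 10>9, skip
j=2: 16>9, skip
j=3: 13>9, skip
j=4: 5≤9, i=1, swap(1,4) ⇒ [4,5,16,13,10,14,3,8,9]
j=5: 14>9, skip
j=6: 3≤9, i=2, swap(2,6) ⇒ [4,5,3,13,10,14,16,8,9]
j=7: 8≤9, i=3, swap(3,7) ⇒ [4,5,3,8,10,14,16,13,9]
(after j=7) data = [4,5,3,8,10,14,16,13,9]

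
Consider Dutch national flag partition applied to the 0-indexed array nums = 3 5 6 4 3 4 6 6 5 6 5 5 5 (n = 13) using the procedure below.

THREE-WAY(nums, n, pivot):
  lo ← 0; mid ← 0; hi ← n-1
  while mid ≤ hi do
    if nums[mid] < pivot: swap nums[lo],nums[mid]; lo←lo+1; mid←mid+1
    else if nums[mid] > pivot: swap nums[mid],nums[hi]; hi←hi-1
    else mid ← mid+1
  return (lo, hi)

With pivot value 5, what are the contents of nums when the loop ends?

3 4 3 4 5 5 5 5 5 6 6 6 6

pivot = 5; lo=0, mid=0, hi=12
nums[mid]=3<5: swap nums[0],nums[0]; lo=1,mid=1 → 3 5 6 4 3 4 6 6 5 6 5 5 5
nums[mid]=5=5: mid=2
nums[mid]=6>5: swap nums[2],nums[12]; hi=11 → 3 5 5 4 3 4 6 6 5 6 5 5 6
nums[mid]=5=5: mid=3
nums[mid]=4<5: swap nums[1],nums[3]; lo=2,mid=4 → 3 4 5 5 3 4 6 6 5 6 5 5 6
nums[mid]=3<5: swap nums[2],nums[4]; lo=3,mid=5 → 3 4 3 5 5 4 6 6 5 6 5 5 6
nums[mid]=4<5: swap nums[3],nums[5]; lo=4,mid=6 → 3 4 3 4 5 5 6 6 5 6 5 5 6
nums[mid]=6>5: swap nums[6],nums[11]; hi=10 → 3 4 3 4 5 5 5 6 5 6 5 6 6
nums[mid]=5=5: mid=7
nums[mid]=6>5: swap nums[7],nums[10]; hi=9 → 3 4 3 4 5 5 5 5 5 6 6 6 6
nums[mid]=5=5: mid=8
nums[mid]=5=5: mid=9
nums[mid]=6>5: swap nums[9],nums[9]; hi=8 → 3 4 3 4 5 5 5 5 5 6 6 6 6
end: lo=4, hi=8; nums = 3 4 3 4 5 5 5 5 5 6 6 6 6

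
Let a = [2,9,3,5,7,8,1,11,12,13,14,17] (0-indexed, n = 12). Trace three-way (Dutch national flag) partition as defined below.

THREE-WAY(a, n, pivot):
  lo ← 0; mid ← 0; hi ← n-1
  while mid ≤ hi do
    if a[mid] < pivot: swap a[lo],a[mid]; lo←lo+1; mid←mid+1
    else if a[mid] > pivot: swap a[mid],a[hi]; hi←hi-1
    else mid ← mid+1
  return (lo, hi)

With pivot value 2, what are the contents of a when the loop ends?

[1,2,5,7,8,3,11,12,13,14,17,9]

pivot = 2; lo=0, mid=0, hi=11
a[mid]=2=2: mid=1
a[mid]=9>2: swap a[1],a[11]; hi=10 → [2,17,3,5,7,8,1,11,12,13,14,9]
a[mid]=17>2: swap a[1],a[10]; hi=9 → [2,14,3,5,7,8,1,11,12,13,17,9]
a[mid]=14>2: swap a[1],a[9]; hi=8 → [2,13,3,5,7,8,1,11,12,14,17,9]
a[mid]=13>2: swap a[1],a[8]; hi=7 → [2,12,3,5,7,8,1,11,13,14,17,9]
a[mid]=12>2: swap a[1],a[7]; hi=6 → [2,11,3,5,7,8,1,12,13,14,17,9]
a[mid]=11>2: swap a[1],a[6]; hi=5 → [2,1,3,5,7,8,11,12,13,14,17,9]
a[mid]=1<2: swap a[0],a[1]; lo=1,mid=2 → [1,2,3,5,7,8,11,12,13,14,17,9]
a[mid]=3>2: swap a[2],a[5]; hi=4 → [1,2,8,5,7,3,11,12,13,14,17,9]
a[mid]=8>2: swap a[2],a[4]; hi=3 → [1,2,7,5,8,3,11,12,13,14,17,9]
a[mid]=7>2: swap a[2],a[3]; hi=2 → [1,2,5,7,8,3,11,12,13,14,17,9]
a[mid]=5>2: swap a[2],a[2]; hi=1 → [1,2,5,7,8,3,11,12,13,14,17,9]
end: lo=1, hi=1; a = [1,2,5,7,8,3,11,12,13,14,17,9]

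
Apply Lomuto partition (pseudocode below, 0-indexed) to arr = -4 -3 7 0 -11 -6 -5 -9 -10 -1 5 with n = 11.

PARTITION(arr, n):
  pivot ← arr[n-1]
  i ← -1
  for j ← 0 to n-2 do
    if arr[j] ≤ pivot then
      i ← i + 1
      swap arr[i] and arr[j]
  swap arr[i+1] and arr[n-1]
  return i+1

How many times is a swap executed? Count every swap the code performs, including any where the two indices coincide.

pivot=5, i=-1
j=0: -4≤5, i=0, swap(0,0) ⇒ -4 -3 7 0 -11 -6 -5 -9 -10 -1 5
j=1: -3≤5, i=1, swap(1,1) ⇒ -4 -3 7 0 -11 -6 -5 -9 -10 -1 5
j=2: 7>5, skip
j=3: 0≤5, i=2, swap(2,3) ⇒ -4 -3 0 7 -11 -6 -5 -9 -10 -1 5
j=4: -11≤5, i=3, swap(3,4) ⇒ -4 -3 0 -11 7 -6 -5 -9 -10 -1 5
j=5: -6≤5, i=4, swap(4,5) ⇒ -4 -3 0 -11 -6 7 -5 -9 -10 -1 5
j=6: -5≤5, i=5, swap(5,6) ⇒ -4 -3 0 -11 -6 -5 7 -9 -10 -1 5
j=7: -9≤5, i=6, swap(6,7) ⇒ -4 -3 0 -11 -6 -5 -9 7 -10 -1 5
j=8: -10≤5, i=7, swap(7,8) ⇒ -4 -3 0 -11 -6 -5 -9 -10 7 -1 5
j=9: -1≤5, i=8, swap(8,9) ⇒ -4 -3 0 -11 -6 -5 -9 -10 -1 7 5
swap(9,10) ⇒ -4 -3 0 -11 -6 -5 -9 -10 -1 5 7; return 9

10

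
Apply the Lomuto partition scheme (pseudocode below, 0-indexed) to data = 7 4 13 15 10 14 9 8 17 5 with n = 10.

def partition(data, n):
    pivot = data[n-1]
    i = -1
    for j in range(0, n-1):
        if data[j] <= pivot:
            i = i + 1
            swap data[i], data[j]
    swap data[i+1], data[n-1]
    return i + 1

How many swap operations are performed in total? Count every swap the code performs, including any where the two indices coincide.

pivot = data[9] = 5; i = -1
j=0: data[0]=7 > 5 → no swap
j=1: data[1]=4 ≤ 5 → i=0, swap data[0],data[1] → 4 7 13 15 10 14 9 8 17 5
j=2: data[2]=13 > 5 → no swap
j=3: data[3]=15 > 5 → no swap
j=4: data[4]=10 > 5 → no swap
j=5: data[5]=14 > 5 → no swap
j=6: data[6]=9 > 5 → no swap
j=7: data[7]=8 > 5 → no swap
j=8: data[8]=17 > 5 → no swap
final swap data[1],data[9] → 4 5 13 15 10 14 9 8 17 7; return 1

2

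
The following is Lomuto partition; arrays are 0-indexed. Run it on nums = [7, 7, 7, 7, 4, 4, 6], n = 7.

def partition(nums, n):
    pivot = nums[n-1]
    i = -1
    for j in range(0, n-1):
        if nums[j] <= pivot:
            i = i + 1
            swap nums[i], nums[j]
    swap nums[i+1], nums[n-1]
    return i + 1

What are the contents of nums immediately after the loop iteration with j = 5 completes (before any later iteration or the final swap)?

[4, 4, 7, 7, 7, 7, 6]

pivot = nums[6] = 6; i = -1
j=0: nums[0]=7 > 6 → no swap
j=1: nums[1]=7 > 6 → no swap
j=2: nums[2]=7 > 6 → no swap
j=3: nums[3]=7 > 6 → no swap
j=4: nums[4]=4 ≤ 6 → i=0, swap nums[0],nums[4] → [4, 7, 7, 7, 7, 4, 6]
j=5: nums[5]=4 ≤ 6 → i=1, swap nums[1],nums[5] → [4, 4, 7, 7, 7, 7, 6]
(after j=5) nums = [4, 4, 7, 7, 7, 7, 6]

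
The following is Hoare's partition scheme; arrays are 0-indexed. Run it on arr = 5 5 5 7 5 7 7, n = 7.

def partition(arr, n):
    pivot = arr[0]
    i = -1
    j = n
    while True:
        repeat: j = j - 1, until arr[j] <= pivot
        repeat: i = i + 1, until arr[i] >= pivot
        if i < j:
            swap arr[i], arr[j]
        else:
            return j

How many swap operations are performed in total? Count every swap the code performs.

pivot=5
j stops at 4 (5), i stops at 0 (5); swap ⇒ 5 5 5 7 5 7 7
j stops at 2 (5), i stops at 1 (5); swap ⇒ 5 5 5 7 5 7 7
j stops at 1, i stops at 2; i≥j ⇒ return 1. arr=5 5 5 7 5 7 7

2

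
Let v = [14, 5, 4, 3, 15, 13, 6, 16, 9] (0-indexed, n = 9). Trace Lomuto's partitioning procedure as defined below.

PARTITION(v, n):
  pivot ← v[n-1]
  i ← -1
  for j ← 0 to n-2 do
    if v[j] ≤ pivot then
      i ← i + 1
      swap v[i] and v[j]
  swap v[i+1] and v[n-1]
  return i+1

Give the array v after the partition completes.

[5, 4, 3, 6, 9, 13, 14, 16, 15]

pivot = v[8] = 9; i = -1
j=0: v[0]=14 > 9 → no swap
j=1: v[1]=5 ≤ 9 → i=0, swap v[0],v[1] → [5, 14, 4, 3, 15, 13, 6, 16, 9]
j=2: v[2]=4 ≤ 9 → i=1, swap v[1],v[2] → [5, 4, 14, 3, 15, 13, 6, 16, 9]
j=3: v[3]=3 ≤ 9 → i=2, swap v[2],v[3] → [5, 4, 3, 14, 15, 13, 6, 16, 9]
j=4: v[4]=15 > 9 → no swap
j=5: v[5]=13 > 9 → no swap
j=6: v[6]=6 ≤ 9 → i=3, swap v[3],v[6] → [5, 4, 3, 6, 15, 13, 14, 16, 9]
j=7: v[7]=16 > 9 → no swap
final swap v[4],v[8] → [5, 4, 3, 6, 9, 13, 14, 16, 15]; return 4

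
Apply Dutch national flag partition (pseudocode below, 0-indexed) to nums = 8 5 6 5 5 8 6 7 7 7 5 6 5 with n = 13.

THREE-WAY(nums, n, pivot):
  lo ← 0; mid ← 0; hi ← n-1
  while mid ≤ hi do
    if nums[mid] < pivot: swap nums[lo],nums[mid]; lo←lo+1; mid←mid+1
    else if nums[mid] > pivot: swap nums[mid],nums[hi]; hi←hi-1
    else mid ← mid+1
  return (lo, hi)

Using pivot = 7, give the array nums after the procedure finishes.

5 5 6 5 5 6 6 5 7 7 7 8 8

pivot = 7; lo=0, mid=0, hi=12
nums[mid]=8>7: swap nums[0],nums[12]; hi=11 → 5 5 6 5 5 8 6 7 7 7 5 6 8
nums[mid]=5<7: swap nums[0],nums[0]; lo=1,mid=1 → 5 5 6 5 5 8 6 7 7 7 5 6 8
nums[mid]=5<7: swap nums[1],nums[1]; lo=2,mid=2 → 5 5 6 5 5 8 6 7 7 7 5 6 8
nums[mid]=6<7: swap nums[2],nums[2]; lo=3,mid=3 → 5 5 6 5 5 8 6 7 7 7 5 6 8
nums[mid]=5<7: swap nums[3],nums[3]; lo=4,mid=4 → 5 5 6 5 5 8 6 7 7 7 5 6 8
nums[mid]=5<7: swap nums[4],nums[4]; lo=5,mid=5 → 5 5 6 5 5 8 6 7 7 7 5 6 8
nums[mid]=8>7: swap nums[5],nums[11]; hi=10 → 5 5 6 5 5 6 6 7 7 7 5 8 8
nums[mid]=6<7: swap nums[5],nums[5]; lo=6,mid=6 → 5 5 6 5 5 6 6 7 7 7 5 8 8
nums[mid]=6<7: swap nums[6],nums[6]; lo=7,mid=7 → 5 5 6 5 5 6 6 7 7 7 5 8 8
nums[mid]=7=7: mid=8
nums[mid]=7=7: mid=9
nums[mid]=7=7: mid=10
nums[mid]=5<7: swap nums[7],nums[10]; lo=8,mid=11 → 5 5 6 5 5 6 6 5 7 7 7 8 8
end: lo=8, hi=10; nums = 5 5 6 5 5 6 6 5 7 7 7 8 8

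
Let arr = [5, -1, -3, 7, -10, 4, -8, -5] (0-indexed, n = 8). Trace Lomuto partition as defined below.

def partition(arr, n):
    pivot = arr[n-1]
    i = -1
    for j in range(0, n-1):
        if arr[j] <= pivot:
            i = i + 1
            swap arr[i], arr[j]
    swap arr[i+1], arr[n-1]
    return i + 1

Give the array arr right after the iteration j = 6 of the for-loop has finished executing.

pivot=-5, i=-1
j=0: 5>-5, skip
j=1: -1>-5, skip
j=2: -3>-5, skip
j=3: 7>-5, skip
j=4: -10≤-5, i=0, swap(0,4) ⇒ [-10, -1, -3, 7, 5, 4, -8, -5]
j=5: 4>-5, skip
j=6: -8≤-5, i=1, swap(1,6) ⇒ [-10, -8, -3, 7, 5, 4, -1, -5]
(after j=6) arr = [-10, -8, -3, 7, 5, 4, -1, -5]

[-10, -8, -3, 7, 5, 4, -1, -5]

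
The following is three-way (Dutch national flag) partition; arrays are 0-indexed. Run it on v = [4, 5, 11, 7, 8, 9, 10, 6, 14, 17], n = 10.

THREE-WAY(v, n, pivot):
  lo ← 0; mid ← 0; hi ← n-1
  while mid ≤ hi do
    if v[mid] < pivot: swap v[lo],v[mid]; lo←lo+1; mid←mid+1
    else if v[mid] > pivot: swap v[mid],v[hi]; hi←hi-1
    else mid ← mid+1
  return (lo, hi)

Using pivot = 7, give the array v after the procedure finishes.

[4, 5, 6, 7, 9, 10, 8, 14, 17, 11]

pivot = 7; lo=0, mid=0, hi=9
v[mid]=4<7: swap v[0],v[0]; lo=1,mid=1 → [4, 5, 11, 7, 8, 9, 10, 6, 14, 17]
v[mid]=5<7: swap v[1],v[1]; lo=2,mid=2 → [4, 5, 11, 7, 8, 9, 10, 6, 14, 17]
v[mid]=11>7: swap v[2],v[9]; hi=8 → [4, 5, 17, 7, 8, 9, 10, 6, 14, 11]
v[mid]=17>7: swap v[2],v[8]; hi=7 → [4, 5, 14, 7, 8, 9, 10, 6, 17, 11]
v[mid]=14>7: swap v[2],v[7]; hi=6 → [4, 5, 6, 7, 8, 9, 10, 14, 17, 11]
v[mid]=6<7: swap v[2],v[2]; lo=3,mid=3 → [4, 5, 6, 7, 8, 9, 10, 14, 17, 11]
v[mid]=7=7: mid=4
v[mid]=8>7: swap v[4],v[6]; hi=5 → [4, 5, 6, 7, 10, 9, 8, 14, 17, 11]
v[mid]=10>7: swap v[4],v[5]; hi=4 → [4, 5, 6, 7, 9, 10, 8, 14, 17, 11]
v[mid]=9>7: swap v[4],v[4]; hi=3 → [4, 5, 6, 7, 9, 10, 8, 14, 17, 11]
end: lo=3, hi=3; v = [4, 5, 6, 7, 9, 10, 8, 14, 17, 11]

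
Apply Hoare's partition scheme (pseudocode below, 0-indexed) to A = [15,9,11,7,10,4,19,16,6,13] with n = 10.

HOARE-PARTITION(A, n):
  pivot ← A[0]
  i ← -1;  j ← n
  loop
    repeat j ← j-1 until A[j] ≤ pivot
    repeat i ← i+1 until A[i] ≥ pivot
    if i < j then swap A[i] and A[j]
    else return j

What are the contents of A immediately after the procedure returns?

[13,9,11,7,10,4,6,16,19,15]

pivot=15
j stops at 9 (13), i stops at 0 (15); swap ⇒ [13,9,11,7,10,4,19,16,6,15]
j stops at 8 (6), i stops at 6 (19); swap ⇒ [13,9,11,7,10,4,6,16,19,15]
j stops at 6, i stops at 7; i≥j ⇒ return 6. A=[13,9,11,7,10,4,6,16,19,15]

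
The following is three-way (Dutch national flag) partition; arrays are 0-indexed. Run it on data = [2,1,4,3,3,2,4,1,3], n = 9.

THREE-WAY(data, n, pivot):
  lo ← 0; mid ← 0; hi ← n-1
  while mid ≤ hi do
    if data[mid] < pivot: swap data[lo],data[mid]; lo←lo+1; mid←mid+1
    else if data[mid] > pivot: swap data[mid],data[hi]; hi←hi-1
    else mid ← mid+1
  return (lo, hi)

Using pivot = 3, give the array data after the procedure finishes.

lo=0 mid=0 hi=8
2<3: swap(0,0), lo=1 mid=1 ⇒ [2,1,4,3,3,2,4,1,3]
1<3: swap(1,1), lo=2 mid=2 ⇒ [2,1,4,3,3,2,4,1,3]
4>3: swap(2,8), hi=7 ⇒ [2,1,3,3,3,2,4,1,4]
3=3: mid=3
3=3: mid=4
3=3: mid=5
2<3: swap(2,5), lo=3 mid=6 ⇒ [2,1,2,3,3,3,4,1,4]
4>3: swap(6,7), hi=6 ⇒ [2,1,2,3,3,3,1,4,4]
1<3: swap(3,6), lo=4 mid=7 ⇒ [2,1,2,1,3,3,3,4,4]
done. lo=4 hi=6; data=[2,1,2,1,3,3,3,4,4]

[2,1,2,1,3,3,3,4,4]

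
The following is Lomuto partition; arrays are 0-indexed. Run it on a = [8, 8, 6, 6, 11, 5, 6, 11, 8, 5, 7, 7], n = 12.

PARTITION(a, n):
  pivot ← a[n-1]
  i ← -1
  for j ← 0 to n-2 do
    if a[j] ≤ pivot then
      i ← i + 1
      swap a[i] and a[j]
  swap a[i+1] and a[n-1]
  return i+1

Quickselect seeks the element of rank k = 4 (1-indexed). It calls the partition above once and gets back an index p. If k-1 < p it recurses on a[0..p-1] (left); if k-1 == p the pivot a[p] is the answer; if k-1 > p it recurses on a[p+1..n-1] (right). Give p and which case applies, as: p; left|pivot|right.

6; left

pivot=7, i=-1
j=0: 8>7, skip
j=1: 8>7, skip
j=2: 6≤7, i=0, swap(0,2) ⇒ [6, 8, 8, 6, 11, 5, 6, 11, 8, 5, 7, 7]
j=3: 6≤7, i=1, swap(1,3) ⇒ [6, 6, 8, 8, 11, 5, 6, 11, 8, 5, 7, 7]
j=4: 11>7, skip
j=5: 5≤7, i=2, swap(2,5) ⇒ [6, 6, 5, 8, 11, 8, 6, 11, 8, 5, 7, 7]
j=6: 6≤7, i=3, swap(3,6) ⇒ [6, 6, 5, 6, 11, 8, 8, 11, 8, 5, 7, 7]
j=7: 11>7, skip
j=8: 8>7, skip
j=9: 5≤7, i=4, swap(4,9) ⇒ [6, 6, 5, 6, 5, 8, 8, 11, 8, 11, 7, 7]
j=10: 7≤7, i=5, swap(5,10) ⇒ [6, 6, 5, 6, 5, 7, 8, 11, 8, 11, 8, 7]
swap(6,11) ⇒ [6, 6, 5, 6, 5, 7, 7, 11, 8, 11, 8, 8]; return 6
p = 6; k-1 = 3 < 6 ⇒ left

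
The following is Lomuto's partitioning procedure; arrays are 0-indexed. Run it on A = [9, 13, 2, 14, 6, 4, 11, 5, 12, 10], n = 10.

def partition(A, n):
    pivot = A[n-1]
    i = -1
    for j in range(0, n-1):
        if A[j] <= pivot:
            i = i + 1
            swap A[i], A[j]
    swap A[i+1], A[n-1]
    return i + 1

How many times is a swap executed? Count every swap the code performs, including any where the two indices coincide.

pivot=10, i=-1
j=0: 9≤10, i=0, swap(0,0) ⇒ [9, 13, 2, 14, 6, 4, 11, 5, 12, 10]
j=1: 13>10, skip
j=2: 2≤10, i=1, swap(1,2) ⇒ [9, 2, 13, 14, 6, 4, 11, 5, 12, 10]
j=3: 14>10, skip
j=4: 6≤10, i=2, swap(2,4) ⇒ [9, 2, 6, 14, 13, 4, 11, 5, 12, 10]
j=5: 4≤10, i=3, swap(3,5) ⇒ [9, 2, 6, 4, 13, 14, 11, 5, 12, 10]
j=6: 11>10, skip
j=7: 5≤10, i=4, swap(4,7) ⇒ [9, 2, 6, 4, 5, 14, 11, 13, 12, 10]
j=8: 12>10, skip
swap(5,9) ⇒ [9, 2, 6, 4, 5, 10, 11, 13, 12, 14]; return 5

6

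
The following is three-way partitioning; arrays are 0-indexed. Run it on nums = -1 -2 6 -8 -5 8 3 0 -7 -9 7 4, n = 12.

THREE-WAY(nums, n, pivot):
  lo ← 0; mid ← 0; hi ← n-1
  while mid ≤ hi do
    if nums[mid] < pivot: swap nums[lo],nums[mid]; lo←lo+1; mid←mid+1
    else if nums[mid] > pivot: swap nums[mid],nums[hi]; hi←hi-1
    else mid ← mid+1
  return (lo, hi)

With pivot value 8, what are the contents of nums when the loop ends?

-1 -2 6 -8 -5 3 0 -7 -9 7 4 8

pivot = 8; lo=0, mid=0, hi=11
nums[mid]=-1<8: swap nums[0],nums[0]; lo=1,mid=1 → -1 -2 6 -8 -5 8 3 0 -7 -9 7 4
nums[mid]=-2<8: swap nums[1],nums[1]; lo=2,mid=2 → -1 -2 6 -8 -5 8 3 0 -7 -9 7 4
nums[mid]=6<8: swap nums[2],nums[2]; lo=3,mid=3 → -1 -2 6 -8 -5 8 3 0 -7 -9 7 4
nums[mid]=-8<8: swap nums[3],nums[3]; lo=4,mid=4 → -1 -2 6 -8 -5 8 3 0 -7 -9 7 4
nums[mid]=-5<8: swap nums[4],nums[4]; lo=5,mid=5 → -1 -2 6 -8 -5 8 3 0 -7 -9 7 4
nums[mid]=8=8: mid=6
nums[mid]=3<8: swap nums[5],nums[6]; lo=6,mid=7 → -1 -2 6 -8 -5 3 8 0 -7 -9 7 4
nums[mid]=0<8: swap nums[6],nums[7]; lo=7,mid=8 → -1 -2 6 -8 -5 3 0 8 -7 -9 7 4
nums[mid]=-7<8: swap nums[7],nums[8]; lo=8,mid=9 → -1 -2 6 -8 -5 3 0 -7 8 -9 7 4
nums[mid]=-9<8: swap nums[8],nums[9]; lo=9,mid=10 → -1 -2 6 -8 -5 3 0 -7 -9 8 7 4
nums[mid]=7<8: swap nums[9],nums[10]; lo=10,mid=11 → -1 -2 6 -8 -5 3 0 -7 -9 7 8 4
nums[mid]=4<8: swap nums[10],nums[11]; lo=11,mid=12 → -1 -2 6 -8 -5 3 0 -7 -9 7 4 8
end: lo=11, hi=11; nums = -1 -2 6 -8 -5 3 0 -7 -9 7 4 8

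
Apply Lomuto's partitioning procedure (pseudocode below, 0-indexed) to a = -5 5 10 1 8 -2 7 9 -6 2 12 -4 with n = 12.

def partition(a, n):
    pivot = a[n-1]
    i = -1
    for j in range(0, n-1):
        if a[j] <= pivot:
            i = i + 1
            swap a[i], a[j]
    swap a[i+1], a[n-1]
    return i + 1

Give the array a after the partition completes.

pivot=-4, i=-1
j=0: -5≤-4, i=0, swap(0,0) ⇒ -5 5 10 1 8 -2 7 9 -6 2 12 -4
j=1: 5>-4, skip
j=2: 10>-4, skip
j=3: 1>-4, skip
j=4: 8>-4, skip
j=5: -2>-4, skip
j=6: 7>-4, skip
j=7: 9>-4, skip
j=8: -6≤-4, i=1, swap(1,8) ⇒ -5 -6 10 1 8 -2 7 9 5 2 12 -4
j=9: 2>-4, skip
j=10: 12>-4, skip
swap(2,11) ⇒ -5 -6 -4 1 8 -2 7 9 5 2 12 10; return 2

-5 -6 -4 1 8 -2 7 9 5 2 12 10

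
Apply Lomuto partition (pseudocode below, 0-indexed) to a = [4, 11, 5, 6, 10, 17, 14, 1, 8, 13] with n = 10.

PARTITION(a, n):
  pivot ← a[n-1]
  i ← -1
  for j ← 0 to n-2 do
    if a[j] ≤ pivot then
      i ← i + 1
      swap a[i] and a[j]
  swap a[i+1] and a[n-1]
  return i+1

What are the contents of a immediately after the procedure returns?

[4, 11, 5, 6, 10, 1, 8, 13, 14, 17]

pivot=13, i=-1
j=0: 4≤13, i=0, swap(0,0) ⇒ [4, 11, 5, 6, 10, 17, 14, 1, 8, 13]
j=1: 11≤13, i=1, swap(1,1) ⇒ [4, 11, 5, 6, 10, 17, 14, 1, 8, 13]
j=2: 5≤13, i=2, swap(2,2) ⇒ [4, 11, 5, 6, 10, 17, 14, 1, 8, 13]
j=3: 6≤13, i=3, swap(3,3) ⇒ [4, 11, 5, 6, 10, 17, 14, 1, 8, 13]
j=4: 10≤13, i=4, swap(4,4) ⇒ [4, 11, 5, 6, 10, 17, 14, 1, 8, 13]
j=5: 17>13, skip
j=6: 14>13, skip
j=7: 1≤13, i=5, swap(5,7) ⇒ [4, 11, 5, 6, 10, 1, 14, 17, 8, 13]
j=8: 8≤13, i=6, swap(6,8) ⇒ [4, 11, 5, 6, 10, 1, 8, 17, 14, 13]
swap(7,9) ⇒ [4, 11, 5, 6, 10, 1, 8, 13, 14, 17]; return 7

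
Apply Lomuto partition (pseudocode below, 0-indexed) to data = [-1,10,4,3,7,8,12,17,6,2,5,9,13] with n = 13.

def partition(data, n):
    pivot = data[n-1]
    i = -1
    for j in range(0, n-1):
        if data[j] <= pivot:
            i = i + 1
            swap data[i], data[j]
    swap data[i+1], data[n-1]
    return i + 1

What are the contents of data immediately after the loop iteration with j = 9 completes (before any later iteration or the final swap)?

[-1,10,4,3,7,8,12,6,2,17,5,9,13]

pivot=13, i=-1
j=0: -1≤13, i=0, swap(0,0) ⇒ [-1,10,4,3,7,8,12,17,6,2,5,9,13]
j=1: 10≤13, i=1, swap(1,1) ⇒ [-1,10,4,3,7,8,12,17,6,2,5,9,13]
j=2: 4≤13, i=2, swap(2,2) ⇒ [-1,10,4,3,7,8,12,17,6,2,5,9,13]
j=3: 3≤13, i=3, swap(3,3) ⇒ [-1,10,4,3,7,8,12,17,6,2,5,9,13]
j=4: 7≤13, i=4, swap(4,4) ⇒ [-1,10,4,3,7,8,12,17,6,2,5,9,13]
j=5: 8≤13, i=5, swap(5,5) ⇒ [-1,10,4,3,7,8,12,17,6,2,5,9,13]
j=6: 12≤13, i=6, swap(6,6) ⇒ [-1,10,4,3,7,8,12,17,6,2,5,9,13]
j=7: 17>13, skip
j=8: 6≤13, i=7, swap(7,8) ⇒ [-1,10,4,3,7,8,12,6,17,2,5,9,13]
j=9: 2≤13, i=8, swap(8,9) ⇒ [-1,10,4,3,7,8,12,6,2,17,5,9,13]
(after j=9) data = [-1,10,4,3,7,8,12,6,2,17,5,9,13]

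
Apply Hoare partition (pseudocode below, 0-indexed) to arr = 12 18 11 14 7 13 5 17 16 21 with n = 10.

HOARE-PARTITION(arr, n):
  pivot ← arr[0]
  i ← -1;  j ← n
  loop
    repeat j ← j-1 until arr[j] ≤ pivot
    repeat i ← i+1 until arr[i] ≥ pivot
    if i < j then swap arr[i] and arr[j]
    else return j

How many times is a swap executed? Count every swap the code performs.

2

pivot = arr[0] = 12; i = -1, j = 10
j→6 (arr[6]=5≤12), i→0 (arr[0]=12≥12); i<j, swap → 5 18 11 14 7 13 12 17 16 21
j→4 (arr[4]=7≤12), i→1 (arr[1]=18≥12); i<j, swap → 5 7 11 14 18 13 12 17 16 21
j→2, i→3; i≥j, return j=2. arr = 5 7 11 14 18 13 12 17 16 21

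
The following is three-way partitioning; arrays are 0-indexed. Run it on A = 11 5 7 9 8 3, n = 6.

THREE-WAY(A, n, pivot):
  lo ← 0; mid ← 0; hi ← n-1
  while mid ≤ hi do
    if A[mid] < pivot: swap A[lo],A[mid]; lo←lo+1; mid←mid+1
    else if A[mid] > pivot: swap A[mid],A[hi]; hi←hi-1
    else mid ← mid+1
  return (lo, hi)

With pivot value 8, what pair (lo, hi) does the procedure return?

pivot = 8; lo=0, mid=0, hi=5
A[mid]=11>8: swap A[0],A[5]; hi=4 → 3 5 7 9 8 11
A[mid]=3<8: swap A[0],A[0]; lo=1,mid=1 → 3 5 7 9 8 11
A[mid]=5<8: swap A[1],A[1]; lo=2,mid=2 → 3 5 7 9 8 11
A[mid]=7<8: swap A[2],A[2]; lo=3,mid=3 → 3 5 7 9 8 11
A[mid]=9>8: swap A[3],A[4]; hi=3 → 3 5 7 8 9 11
A[mid]=8=8: mid=4
end: lo=3, hi=3; A = 3 5 7 8 9 11

(3, 3)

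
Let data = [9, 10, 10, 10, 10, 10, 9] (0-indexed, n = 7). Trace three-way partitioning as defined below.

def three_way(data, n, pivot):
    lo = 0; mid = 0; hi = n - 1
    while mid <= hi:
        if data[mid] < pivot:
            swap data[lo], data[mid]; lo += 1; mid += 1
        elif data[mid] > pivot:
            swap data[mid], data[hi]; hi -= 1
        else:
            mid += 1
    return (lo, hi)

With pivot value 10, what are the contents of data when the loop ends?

lo=0 mid=0 hi=6
9<10: swap(0,0), lo=1 mid=1 ⇒ [9, 10, 10, 10, 10, 10, 9]
10=10: mid=2
10=10: mid=3
10=10: mid=4
10=10: mid=5
10=10: mid=6
9<10: swap(1,6), lo=2 mid=7 ⇒ [9, 9, 10, 10, 10, 10, 10]
done. lo=2 hi=6; data=[9, 9, 10, 10, 10, 10, 10]

[9, 9, 10, 10, 10, 10, 10]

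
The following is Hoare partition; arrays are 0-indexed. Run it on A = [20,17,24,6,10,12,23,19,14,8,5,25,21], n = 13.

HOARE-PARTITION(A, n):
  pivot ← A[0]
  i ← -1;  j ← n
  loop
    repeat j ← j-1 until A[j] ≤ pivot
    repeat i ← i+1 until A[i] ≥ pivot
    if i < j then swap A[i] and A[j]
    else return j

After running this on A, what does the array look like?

pivot = A[0] = 20; i = -1, j = 13
j→10 (A[10]=5≤20), i→0 (A[0]=20≥20); i<j, swap → [5,17,24,6,10,12,23,19,14,8,20,25,21]
j→9 (A[9]=8≤20), i→2 (A[2]=24≥20); i<j, swap → [5,17,8,6,10,12,23,19,14,24,20,25,21]
j→8 (A[8]=14≤20), i→6 (A[6]=23≥20); i<j, swap → [5,17,8,6,10,12,14,19,23,24,20,25,21]
j→7, i→8; i≥j, return j=7. A = [5,17,8,6,10,12,14,19,23,24,20,25,21]

[5,17,8,6,10,12,14,19,23,24,20,25,21]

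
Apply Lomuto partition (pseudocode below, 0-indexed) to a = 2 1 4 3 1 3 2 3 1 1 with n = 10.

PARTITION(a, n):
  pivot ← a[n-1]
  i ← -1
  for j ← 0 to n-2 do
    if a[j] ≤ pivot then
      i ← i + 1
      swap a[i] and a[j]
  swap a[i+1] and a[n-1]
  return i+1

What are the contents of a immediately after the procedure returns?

pivot=1, i=-1
j=0: 2>1, skip
j=1: 1≤1, i=0, swap(0,1) ⇒ 1 2 4 3 1 3 2 3 1 1
j=2: 4>1, skip
j=3: 3>1, skip
j=4: 1≤1, i=1, swap(1,4) ⇒ 1 1 4 3 2 3 2 3 1 1
j=5: 3>1, skip
j=6: 2>1, skip
j=7: 3>1, skip
j=8: 1≤1, i=2, swap(2,8) ⇒ 1 1 1 3 2 3 2 3 4 1
swap(3,9) ⇒ 1 1 1 1 2 3 2 3 4 3; return 3

1 1 1 1 2 3 2 3 4 3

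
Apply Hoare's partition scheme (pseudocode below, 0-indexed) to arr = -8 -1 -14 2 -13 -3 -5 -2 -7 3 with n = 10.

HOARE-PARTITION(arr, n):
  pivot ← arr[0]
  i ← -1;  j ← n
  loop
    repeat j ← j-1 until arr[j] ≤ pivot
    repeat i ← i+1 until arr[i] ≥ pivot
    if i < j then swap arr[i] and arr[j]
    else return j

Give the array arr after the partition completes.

-13 -14 -1 2 -8 -3 -5 -2 -7 3

pivot=-8
j stops at 4 (-13), i stops at 0 (-8); swap ⇒ -13 -1 -14 2 -8 -3 -5 -2 -7 3
j stops at 2 (-14), i stops at 1 (-1); swap ⇒ -13 -14 -1 2 -8 -3 -5 -2 -7 3
j stops at 1, i stops at 2; i≥j ⇒ return 1. arr=-13 -14 -1 2 -8 -3 -5 -2 -7 3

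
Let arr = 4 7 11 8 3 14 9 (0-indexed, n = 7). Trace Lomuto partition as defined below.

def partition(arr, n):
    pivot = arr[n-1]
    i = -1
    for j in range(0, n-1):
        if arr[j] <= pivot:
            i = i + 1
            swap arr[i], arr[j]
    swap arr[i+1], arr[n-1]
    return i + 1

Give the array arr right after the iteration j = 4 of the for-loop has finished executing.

pivot=9, i=-1
j=0: 4≤9, i=0, swap(0,0) ⇒ 4 7 11 8 3 14 9
j=1: 7≤9, i=1, swap(1,1) ⇒ 4 7 11 8 3 14 9
j=2: 11>9, skip
j=3: 8≤9, i=2, swap(2,3) ⇒ 4 7 8 11 3 14 9
j=4: 3≤9, i=3, swap(3,4) ⇒ 4 7 8 3 11 14 9
(after j=4) arr = 4 7 8 3 11 14 9

4 7 8 3 11 14 9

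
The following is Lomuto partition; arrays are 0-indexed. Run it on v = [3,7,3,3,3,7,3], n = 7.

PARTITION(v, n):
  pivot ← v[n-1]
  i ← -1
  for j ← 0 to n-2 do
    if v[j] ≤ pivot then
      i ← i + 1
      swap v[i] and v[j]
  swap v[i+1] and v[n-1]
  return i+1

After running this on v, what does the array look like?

pivot = v[6] = 3; i = -1
j=0: v[0]=3 ≤ 3 → i=0, swap v[0],v[0] (no change) → [3,7,3,3,3,7,3]
j=1: v[1]=7 > 3 → no swap
j=2: v[2]=3 ≤ 3 → i=1, swap v[1],v[2] → [3,3,7,3,3,7,3]
j=3: v[3]=3 ≤ 3 → i=2, swap v[2],v[3] → [3,3,3,7,3,7,3]
j=4: v[4]=3 ≤ 3 → i=3, swap v[3],v[4] → [3,3,3,3,7,7,3]
j=5: v[5]=7 > 3 → no swap
final swap v[4],v[6] → [3,3,3,3,3,7,7]; return 4

[3,3,3,3,3,7,7]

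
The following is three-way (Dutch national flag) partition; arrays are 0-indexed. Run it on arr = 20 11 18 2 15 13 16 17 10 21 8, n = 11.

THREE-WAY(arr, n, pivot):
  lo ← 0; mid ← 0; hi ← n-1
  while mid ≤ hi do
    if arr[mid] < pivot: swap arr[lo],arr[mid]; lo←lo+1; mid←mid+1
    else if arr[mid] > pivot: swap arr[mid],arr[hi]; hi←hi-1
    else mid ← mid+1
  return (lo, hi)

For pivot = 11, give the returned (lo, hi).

(3, 3)

pivot = 11; lo=0, mid=0, hi=10
arr[mid]=20>11: swap arr[0],arr[10]; hi=9 → 8 11 18 2 15 13 16 17 10 21 20
arr[mid]=8<11: swap arr[0],arr[0]; lo=1,mid=1 → 8 11 18 2 15 13 16 17 10 21 20
arr[mid]=11=11: mid=2
arr[mid]=18>11: swap arr[2],arr[9]; hi=8 → 8 11 21 2 15 13 16 17 10 18 20
arr[mid]=21>11: swap arr[2],arr[8]; hi=7 → 8 11 10 2 15 13 16 17 21 18 20
arr[mid]=10<11: swap arr[1],arr[2]; lo=2,mid=3 → 8 10 11 2 15 13 16 17 21 18 20
arr[mid]=2<11: swap arr[2],arr[3]; lo=3,mid=4 → 8 10 2 11 15 13 16 17 21 18 20
arr[mid]=15>11: swap arr[4],arr[7]; hi=6 → 8 10 2 11 17 13 16 15 21 18 20
arr[mid]=17>11: swap arr[4],arr[6]; hi=5 → 8 10 2 11 16 13 17 15 21 18 20
arr[mid]=16>11: swap arr[4],arr[5]; hi=4 → 8 10 2 11 13 16 17 15 21 18 20
arr[mid]=13>11: swap arr[4],arr[4]; hi=3 → 8 10 2 11 13 16 17 15 21 18 20
end: lo=3, hi=3; arr = 8 10 2 11 13 16 17 15 21 18 20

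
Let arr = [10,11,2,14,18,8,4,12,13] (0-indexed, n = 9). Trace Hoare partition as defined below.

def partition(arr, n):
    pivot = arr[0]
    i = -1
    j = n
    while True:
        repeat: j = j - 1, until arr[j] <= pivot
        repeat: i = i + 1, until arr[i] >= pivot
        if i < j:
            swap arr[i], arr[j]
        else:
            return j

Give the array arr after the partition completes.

pivot = arr[0] = 10; i = -1, j = 9
j→6 (arr[6]=4≤10), i→0 (arr[0]=10≥10); i<j, swap → [4,11,2,14,18,8,10,12,13]
j→5 (arr[5]=8≤10), i→1 (arr[1]=11≥10); i<j, swap → [4,8,2,14,18,11,10,12,13]
j→2, i→3; i≥j, return j=2. arr = [4,8,2,14,18,11,10,12,13]

[4,8,2,14,18,11,10,12,13]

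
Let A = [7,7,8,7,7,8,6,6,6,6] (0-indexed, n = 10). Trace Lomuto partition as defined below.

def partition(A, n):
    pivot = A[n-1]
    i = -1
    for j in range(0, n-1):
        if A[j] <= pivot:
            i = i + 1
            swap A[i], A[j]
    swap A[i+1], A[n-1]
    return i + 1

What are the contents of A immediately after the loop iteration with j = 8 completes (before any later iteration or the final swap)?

pivot = A[9] = 6; i = -1
j=0: A[0]=7 > 6 → no swap
j=1: A[1]=7 > 6 → no swap
j=2: A[2]=8 > 6 → no swap
j=3: A[3]=7 > 6 → no swap
j=4: A[4]=7 > 6 → no swap
j=5: A[5]=8 > 6 → no swap
j=6: A[6]=6 ≤ 6 → i=0, swap A[0],A[6] → [6,7,8,7,7,8,7,6,6,6]
j=7: A[7]=6 ≤ 6 → i=1, swap A[1],A[7] → [6,6,8,7,7,8,7,7,6,6]
j=8: A[8]=6 ≤ 6 → i=2, swap A[2],A[8] → [6,6,6,7,7,8,7,7,8,6]
(after j=8) A = [6,6,6,7,7,8,7,7,8,6]

[6,6,6,7,7,8,7,7,8,6]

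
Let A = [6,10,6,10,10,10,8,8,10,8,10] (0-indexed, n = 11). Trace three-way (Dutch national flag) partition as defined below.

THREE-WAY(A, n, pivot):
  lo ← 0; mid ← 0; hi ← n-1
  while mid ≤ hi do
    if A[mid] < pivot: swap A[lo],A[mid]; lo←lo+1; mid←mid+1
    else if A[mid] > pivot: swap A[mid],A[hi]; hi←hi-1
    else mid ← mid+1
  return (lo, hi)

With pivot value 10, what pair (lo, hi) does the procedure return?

(5, 10)

pivot = 10; lo=0, mid=0, hi=10
A[mid]=6<10: swap A[0],A[0]; lo=1,mid=1 → [6,10,6,10,10,10,8,8,10,8,10]
A[mid]=10=10: mid=2
A[mid]=6<10: swap A[1],A[2]; lo=2,mid=3 → [6,6,10,10,10,10,8,8,10,8,10]
A[mid]=10=10: mid=4
A[mid]=10=10: mid=5
A[mid]=10=10: mid=6
A[mid]=8<10: swap A[2],A[6]; lo=3,mid=7 → [6,6,8,10,10,10,10,8,10,8,10]
A[mid]=8<10: swap A[3],A[7]; lo=4,mid=8 → [6,6,8,8,10,10,10,10,10,8,10]
A[mid]=10=10: mid=9
A[mid]=8<10: swap A[4],A[9]; lo=5,mid=10 → [6,6,8,8,8,10,10,10,10,10,10]
A[mid]=10=10: mid=11
end: lo=5, hi=10; A = [6,6,8,8,8,10,10,10,10,10,10]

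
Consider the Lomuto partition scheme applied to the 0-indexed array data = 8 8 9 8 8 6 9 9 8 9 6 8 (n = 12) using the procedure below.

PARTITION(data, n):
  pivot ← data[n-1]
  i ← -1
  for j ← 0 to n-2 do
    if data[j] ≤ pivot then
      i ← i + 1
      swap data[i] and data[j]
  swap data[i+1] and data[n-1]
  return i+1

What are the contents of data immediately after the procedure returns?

8 8 8 8 6 8 6 8 9 9 9 9

pivot = data[11] = 8; i = -1
j=0: data[0]=8 ≤ 8 → i=0, swap data[0],data[0] (no change) → 8 8 9 8 8 6 9 9 8 9 6 8
j=1: data[1]=8 ≤ 8 → i=1, swap data[1],data[1] (no change) → 8 8 9 8 8 6 9 9 8 9 6 8
j=2: data[2]=9 > 8 → no swap
j=3: data[3]=8 ≤ 8 → i=2, swap data[2],data[3] → 8 8 8 9 8 6 9 9 8 9 6 8
j=4: data[4]=8 ≤ 8 → i=3, swap data[3],data[4] → 8 8 8 8 9 6 9 9 8 9 6 8
j=5: data[5]=6 ≤ 8 → i=4, swap data[4],data[5] → 8 8 8 8 6 9 9 9 8 9 6 8
j=6: data[6]=9 > 8 → no swap
j=7: data[7]=9 > 8 → no swap
j=8: data[8]=8 ≤ 8 → i=5, swap data[5],data[8] → 8 8 8 8 6 8 9 9 9 9 6 8
j=9: data[9]=9 > 8 → no swap
j=10: data[10]=6 ≤ 8 → i=6, swap data[6],data[10] → 8 8 8 8 6 8 6 9 9 9 9 8
final swap data[7],data[11] → 8 8 8 8 6 8 6 8 9 9 9 9; return 7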